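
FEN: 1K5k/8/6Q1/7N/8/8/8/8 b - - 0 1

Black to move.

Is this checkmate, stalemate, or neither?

Black to move; black king on h8.
In check: no.
King squares — g7: attacked by Nh5; h7: attacked by Qg6; g8: attacked by Qg6.
Legal moves for Black: none.
Not in check and no legal moves → stalemate.

stalemate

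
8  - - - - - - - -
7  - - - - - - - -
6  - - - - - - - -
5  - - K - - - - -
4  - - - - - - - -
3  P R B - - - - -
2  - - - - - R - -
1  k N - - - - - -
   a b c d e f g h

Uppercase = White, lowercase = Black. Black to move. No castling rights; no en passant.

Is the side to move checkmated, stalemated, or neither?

Black to move; black king on a1.
In check: yes, from the white bishop on c3.
King squares — b1: attacked by Rb3; a2: attacked by Rf2; b2: attacked by Rf2.
Legal moves for Black: none.
In check with no legal moves → checkmate.

checkmate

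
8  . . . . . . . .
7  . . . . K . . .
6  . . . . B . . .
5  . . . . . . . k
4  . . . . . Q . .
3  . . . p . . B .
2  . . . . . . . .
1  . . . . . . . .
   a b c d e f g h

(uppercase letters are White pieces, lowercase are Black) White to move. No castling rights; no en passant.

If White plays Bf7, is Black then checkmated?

After Bf7: black king on h5; in check: yes, from the white bishop on f7.
King squares — g4: attacked by Qf4; h4: attacked by Bg3; g5: attacked by Qf4; g6: attacked by Bf7; h6: attacked by Qf4.
Black has no legal moves → checkmate.

yes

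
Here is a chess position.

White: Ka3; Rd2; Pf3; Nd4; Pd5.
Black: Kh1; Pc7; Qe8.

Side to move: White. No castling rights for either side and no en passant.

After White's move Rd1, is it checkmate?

no

After Rd1: black king on h1; in check: yes, from the white rook on d1.
Black has 3 legal replies: Kh2, Kg2, Qe1.
In check but a legal move exists → not checkmate.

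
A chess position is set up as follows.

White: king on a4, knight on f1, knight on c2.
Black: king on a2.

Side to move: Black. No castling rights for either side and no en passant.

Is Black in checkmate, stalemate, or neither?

neither

Black to move; black king on a2.
In check: no.
Legal moves for Black: Kb2, Kb1.
Black has 2 legal moves and is not in check → neither.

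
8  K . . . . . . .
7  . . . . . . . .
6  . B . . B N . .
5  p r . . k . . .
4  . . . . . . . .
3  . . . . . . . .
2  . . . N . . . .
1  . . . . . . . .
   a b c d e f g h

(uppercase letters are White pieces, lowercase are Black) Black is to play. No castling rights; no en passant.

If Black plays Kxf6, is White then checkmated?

no

After Kxf6: white king on a8; in check: no.
White is not in check, so this cannot be checkmate.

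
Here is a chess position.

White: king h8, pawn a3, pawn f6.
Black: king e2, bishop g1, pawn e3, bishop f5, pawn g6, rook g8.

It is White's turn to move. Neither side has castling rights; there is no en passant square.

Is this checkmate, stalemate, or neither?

White to move; white king on h8.
In check: yes, from the black rook on g8.
King squares — g7: attacked by Rg8; h7: available; g8: available.
Legal moves for White: Kxg8, Kh7.
White is in check but has 2 legal moves → neither.

neither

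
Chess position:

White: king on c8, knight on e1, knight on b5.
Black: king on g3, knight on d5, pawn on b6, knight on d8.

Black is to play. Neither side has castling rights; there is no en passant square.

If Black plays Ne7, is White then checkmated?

After Ne7: white king on c8; in check: yes, from the black knight on e7.
White has 4 legal replies: Kxd8, Kb8, Kd7, Kc7.
In check but a legal move exists → not checkmate.

no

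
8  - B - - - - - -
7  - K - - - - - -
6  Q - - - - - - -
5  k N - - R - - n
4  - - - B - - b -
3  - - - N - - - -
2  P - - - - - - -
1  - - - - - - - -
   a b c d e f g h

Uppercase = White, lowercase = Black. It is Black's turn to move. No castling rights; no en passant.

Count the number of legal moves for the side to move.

Black to move; king on a5.
In check: yes, from the white queen on a6.
Legal moves: none.
Count: 0.

0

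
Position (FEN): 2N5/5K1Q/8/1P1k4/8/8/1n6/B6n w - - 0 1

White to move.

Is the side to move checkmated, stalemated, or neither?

neither

White to move; white king on f7.
In check: no.
Legal moves for White include: Ne7+, Na7, Nd6, Nb6+, Qh8, Qg8, Qg7, Qh6, Qg6, Qh5+, Qf5+, Qh4, Qe4+, Qh3, Qd3+, Qh2, Qc2, Qxh1+, ... (list truncated; more exist).
White has legal moves and is not in check → neither.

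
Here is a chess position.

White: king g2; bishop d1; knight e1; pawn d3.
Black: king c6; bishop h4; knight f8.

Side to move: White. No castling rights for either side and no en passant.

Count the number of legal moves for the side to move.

White to move; king on g2.
In check: no.
Legal moves: Kh3, Kf3, Kh2, Kh1, Kg1, Kf1, Nf3, Nc2, Bh5, Bg4, Ba4+, Bf3+, Bb3, Be2, Bc2, d4.
Count: 16.

16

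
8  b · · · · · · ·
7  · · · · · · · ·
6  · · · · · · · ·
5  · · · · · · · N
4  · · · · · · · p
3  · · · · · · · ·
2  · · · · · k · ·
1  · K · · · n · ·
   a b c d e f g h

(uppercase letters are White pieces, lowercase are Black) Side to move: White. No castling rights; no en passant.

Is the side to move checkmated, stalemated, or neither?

White to move; white king on b1.
In check: no.
Legal moves for White: Ng7, Nf6, Nf4, Ng3, Kc2, Kb2, Ka2, Kc1, Ka1.
White has 9 legal moves and is not in check → neither.

neither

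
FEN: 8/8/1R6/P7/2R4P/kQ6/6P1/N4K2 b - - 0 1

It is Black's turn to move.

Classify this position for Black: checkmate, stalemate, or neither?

checkmate

Black to move; black king on a3.
In check: yes, from the white queen on b3.
King squares — a2: attacked by Qb3; b2: attacked by Qb3; b3: attacked by Na1; a4: attacked by Qb3; b4: attacked by Qb3.
Legal moves for Black: none.
In check with no legal moves → checkmate.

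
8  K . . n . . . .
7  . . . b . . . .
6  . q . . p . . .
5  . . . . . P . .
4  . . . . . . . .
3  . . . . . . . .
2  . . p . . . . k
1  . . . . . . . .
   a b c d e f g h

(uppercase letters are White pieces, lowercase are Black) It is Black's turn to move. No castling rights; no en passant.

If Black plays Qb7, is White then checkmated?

yes

After Qb7: white king on a8; in check: yes, from the black queen on b7.
King squares — a7: attacked by Qb7; b7: attacked by Nd8; b8: attacked by Qb7.
White has no legal moves → checkmate.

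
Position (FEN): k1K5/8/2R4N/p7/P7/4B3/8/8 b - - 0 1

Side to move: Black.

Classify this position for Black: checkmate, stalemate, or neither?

stalemate

Black to move; black king on a8.
In check: no.
King squares — a7: attacked by Be3; b7: attacked by Kc8; b8: attacked by Kc8.
Legal moves for Black: none.
Not in check and no legal moves → stalemate.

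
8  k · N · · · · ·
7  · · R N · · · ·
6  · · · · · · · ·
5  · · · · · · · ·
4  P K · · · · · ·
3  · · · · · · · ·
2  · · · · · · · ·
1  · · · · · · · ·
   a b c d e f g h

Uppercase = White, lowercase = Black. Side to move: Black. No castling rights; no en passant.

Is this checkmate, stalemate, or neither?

stalemate

Black to move; black king on a8.
In check: no.
King squares — a7: attacked by Rc7; b7: attacked by Rc7; b8: attacked by Nd7.
Legal moves for Black: none.
Not in check and no legal moves → stalemate.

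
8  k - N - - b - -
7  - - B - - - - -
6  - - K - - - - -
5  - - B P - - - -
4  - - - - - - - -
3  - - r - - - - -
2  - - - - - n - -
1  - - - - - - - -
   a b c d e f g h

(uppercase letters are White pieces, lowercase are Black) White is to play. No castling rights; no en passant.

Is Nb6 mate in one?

After Nb6: black king on a8; in check: yes, from the white knight on b6.
Black has 1 legal reply: Ka7.
In check but a legal move exists → not checkmate.

no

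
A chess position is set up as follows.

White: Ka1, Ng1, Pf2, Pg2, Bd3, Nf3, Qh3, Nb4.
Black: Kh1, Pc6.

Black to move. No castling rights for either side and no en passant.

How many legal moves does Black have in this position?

0

Black to move; king on h1.
In check: yes, from the white queen on h3.
Legal moves: none.
Count: 0.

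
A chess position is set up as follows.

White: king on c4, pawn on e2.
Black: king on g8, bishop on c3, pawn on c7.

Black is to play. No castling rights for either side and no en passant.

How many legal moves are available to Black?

18

Black to move; king on g8.
In check: no.
Legal moves: Kh8, Kf8, Kh7, Kg7, Kf7, Bh8, Bg7, Bf6, Be5, Ba5, Bd4, Bb4, Bd2, Bb2, Be1, Ba1, c6, c5.
Count: 18.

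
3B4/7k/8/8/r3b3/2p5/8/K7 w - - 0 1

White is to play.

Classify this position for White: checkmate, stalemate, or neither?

White to move; white king on a1.
In check: yes, from the black rook on a4.
King squares — b1: attacked by Be4; a2: attacked by Ra4; b2: attacked by Pc3.
Legal moves for White: none.
In check with no legal moves → checkmate.

checkmate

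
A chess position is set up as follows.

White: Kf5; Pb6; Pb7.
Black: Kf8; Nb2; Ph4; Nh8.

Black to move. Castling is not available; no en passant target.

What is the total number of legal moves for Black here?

Black to move; king on f8.
In check: no.
Legal moves: Nf7, Ng6, Kg8, Ke8, Kg7, Kf7, Ke7, Nc4, Na4, Nd3, Nd1, h3.
Count: 12.

12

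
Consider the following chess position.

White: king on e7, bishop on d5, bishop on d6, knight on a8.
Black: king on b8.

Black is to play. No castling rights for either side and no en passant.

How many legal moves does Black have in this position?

Black to move; king on b8.
In check: yes, from the white bishop on d6.
Legal moves: Kc8, Ka7.
Count: 2.

2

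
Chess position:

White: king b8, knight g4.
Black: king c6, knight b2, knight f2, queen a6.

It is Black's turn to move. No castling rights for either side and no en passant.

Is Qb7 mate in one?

After Qb7: white king on b8; in check: yes, from the black queen on b7.
King squares — a7: attacked by Qb7; b7: attacked by Kc6; c7: attacked by Kc6; a8: attacked by Qb7; c8: attacked by Qb7.
White has no legal moves → checkmate.

yes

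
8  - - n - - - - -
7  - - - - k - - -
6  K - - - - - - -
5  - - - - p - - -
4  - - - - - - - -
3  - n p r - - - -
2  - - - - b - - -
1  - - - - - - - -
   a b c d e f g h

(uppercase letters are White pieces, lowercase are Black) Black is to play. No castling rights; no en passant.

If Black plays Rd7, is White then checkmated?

yes

After Rd7: white king on a6; in check: yes, from the black bishop on e2.
King squares — a5: attacked by Nb3; b5: attacked by Be2; b6: attacked by Nc8; a7: attacked by Rd7; b7: attacked by Rd7.
White has no legal moves → checkmate.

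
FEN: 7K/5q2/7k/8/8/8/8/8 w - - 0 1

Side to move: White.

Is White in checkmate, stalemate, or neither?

White to move; white king on h8.
In check: no.
King squares — g7: attacked by Kh6; h7: attacked by Kh6; g8: attacked by Qf7.
Legal moves for White: none.
Not in check and no legal moves → stalemate.

stalemate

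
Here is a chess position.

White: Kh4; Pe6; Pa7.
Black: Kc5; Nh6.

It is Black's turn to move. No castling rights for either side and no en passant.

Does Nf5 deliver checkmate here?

no

After Nf5: white king on h4; in check: yes, from the black knight on f5.
White has 4 legal replies: Kh5, Kg5, Kg4, Kh3.
In check but a legal move exists → not checkmate.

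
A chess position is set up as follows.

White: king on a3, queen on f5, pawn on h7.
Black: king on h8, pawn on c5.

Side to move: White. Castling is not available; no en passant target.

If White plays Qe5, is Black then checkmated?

no

After Qe5: black king on h8; in check: yes, from the white queen on e5.
Black has 1 legal reply: Kxh7.
In check but a legal move exists → not checkmate.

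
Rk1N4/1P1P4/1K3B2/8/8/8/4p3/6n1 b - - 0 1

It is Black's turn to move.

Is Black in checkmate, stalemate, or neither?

Black to move; black king on b8.
In check: yes, from the white rook on a8.
King squares — a7: attacked by Kb6; b7: attacked by Kb6; c7: attacked by Kb6; a8: attacked by Pb7; c8: attacked by Pb7.
Legal moves for Black: none.
In check with no legal moves → checkmate.

checkmate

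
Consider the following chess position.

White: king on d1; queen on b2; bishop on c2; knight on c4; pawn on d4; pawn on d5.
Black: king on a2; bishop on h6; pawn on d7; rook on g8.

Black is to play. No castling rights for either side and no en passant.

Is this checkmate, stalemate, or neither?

Black to move; black king on a2.
In check: yes, from the white queen on b2.
King squares — a1: attacked by Qb2; b1: attacked by Qb2; b2: attacked by Nc4; a3: attacked by Qb2; b3: attacked by Qb2.
Legal moves for Black: none.
In check with no legal moves → checkmate.

checkmate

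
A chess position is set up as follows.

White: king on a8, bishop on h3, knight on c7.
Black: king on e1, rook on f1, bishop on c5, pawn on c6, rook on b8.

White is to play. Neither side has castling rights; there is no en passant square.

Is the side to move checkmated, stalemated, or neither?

neither

White to move; white king on a8.
In check: yes, from the black rook on b8.
Legal moves for White: Kxb8.
White is in check but has 1 legal move → neither.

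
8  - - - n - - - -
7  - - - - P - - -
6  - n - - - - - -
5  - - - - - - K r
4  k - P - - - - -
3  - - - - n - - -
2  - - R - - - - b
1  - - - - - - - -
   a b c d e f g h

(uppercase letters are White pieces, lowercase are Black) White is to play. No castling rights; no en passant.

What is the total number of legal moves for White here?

White to move; king on g5.
In check: yes, from the black rook on h5.
Legal moves: Kg6, Kf6, Kxh5.
Count: 3.

3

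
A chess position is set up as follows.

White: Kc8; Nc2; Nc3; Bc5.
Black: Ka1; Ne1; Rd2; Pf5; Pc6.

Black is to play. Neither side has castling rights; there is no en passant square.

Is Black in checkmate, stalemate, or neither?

Black to move; black king on a1.
In check: yes, from the white knight on c2.
King squares — b1: attacked by Nc3; a2: attacked by Nc3; b2: available.
Legal moves for Black: Kb2, Rxc2, Nxc2.
Black is in check but has 3 legal moves → neither.

neither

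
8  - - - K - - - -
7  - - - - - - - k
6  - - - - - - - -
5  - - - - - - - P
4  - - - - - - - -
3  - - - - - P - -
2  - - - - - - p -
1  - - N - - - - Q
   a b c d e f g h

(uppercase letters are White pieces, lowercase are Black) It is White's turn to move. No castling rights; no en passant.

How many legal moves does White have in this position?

White to move; king on d8.
In check: no.
Legal moves: Ke8, Kc8, Ke7, Kd7, Kc7, Qh4, Qh3, Qh2, Qxg2, Qg1, Qf1, Qe1, Qd1, Nd3, Nb3, Ne2, Na2, h6, f4.
Count: 19.

19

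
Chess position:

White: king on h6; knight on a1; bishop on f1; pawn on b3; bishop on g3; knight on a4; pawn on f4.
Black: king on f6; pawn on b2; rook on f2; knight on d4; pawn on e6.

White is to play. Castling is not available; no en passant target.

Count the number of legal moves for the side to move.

19

White to move; king on h6.
In check: no.
Legal moves: Kh7, Kh5, Nb6, Nc5, Nc3, Nxb2, Bh4+, Bh2, Bxf2, Ba6, Bb5, Bc4, Bh3, Bd3, Bg2, Be2, Nc2, f5, b4.
Count: 19.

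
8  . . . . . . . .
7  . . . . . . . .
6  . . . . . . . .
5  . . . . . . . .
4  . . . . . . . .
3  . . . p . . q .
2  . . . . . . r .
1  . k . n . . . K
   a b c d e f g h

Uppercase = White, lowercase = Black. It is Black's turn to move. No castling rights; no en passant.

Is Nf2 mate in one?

yes

After Nf2: white king on h1; in check: yes, from the black knight on f2.
King squares — g1: attacked by Rg2; g2: attacked by Qg3; h2: attacked by Rg2.
White has no legal moves → checkmate.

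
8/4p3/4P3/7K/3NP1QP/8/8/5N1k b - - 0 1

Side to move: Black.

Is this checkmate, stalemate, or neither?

stalemate

Black to move; black king on h1.
In check: no.
King squares — g1: attacked by Qg4; g2: attacked by Qg4; h2: attacked by Nf1.
Legal moves for Black: none.
Not in check and no legal moves → stalemate.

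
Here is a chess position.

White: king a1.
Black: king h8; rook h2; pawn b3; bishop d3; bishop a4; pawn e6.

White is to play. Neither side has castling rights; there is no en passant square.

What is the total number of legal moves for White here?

0

White to move; king on a1.
In check: no.
Legal moves: none.
Count: 0.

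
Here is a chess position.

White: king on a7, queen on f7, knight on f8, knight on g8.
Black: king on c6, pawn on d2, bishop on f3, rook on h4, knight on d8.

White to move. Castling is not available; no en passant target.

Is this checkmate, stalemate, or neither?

neither

White to move; white king on a7.
In check: no.
Legal moves for White include: Ne7+, Nh6, Nf6, Nh7, Nd7, Ng6, Ne6, Qe8+, Qh7, Qg7, Qe7, Qd7+, Qc7+, Qb7+, Qg6+, Qf6+, Qe6+, Qh5, ... (list truncated; more exist).
White has legal moves and is not in check → neither.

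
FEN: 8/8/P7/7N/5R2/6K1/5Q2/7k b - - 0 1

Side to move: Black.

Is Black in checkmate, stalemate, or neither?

Black to move; black king on h1.
In check: no.
King squares — g1: attacked by Qf2; g2: attacked by Qf2; h2: attacked by Qf2.
Legal moves for Black: none.
Not in check and no legal moves → stalemate.

stalemate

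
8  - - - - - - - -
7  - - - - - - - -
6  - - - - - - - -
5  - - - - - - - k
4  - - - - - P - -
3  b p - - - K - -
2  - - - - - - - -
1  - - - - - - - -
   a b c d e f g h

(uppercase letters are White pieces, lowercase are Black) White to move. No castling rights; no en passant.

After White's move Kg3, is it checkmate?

no

After Kg3: black king on h5; in check: no.
Black is not in check, so this cannot be checkmate.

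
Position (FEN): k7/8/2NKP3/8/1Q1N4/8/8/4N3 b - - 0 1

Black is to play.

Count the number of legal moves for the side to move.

0

Black to move; king on a8.
In check: no.
Legal moves: none.
Count: 0.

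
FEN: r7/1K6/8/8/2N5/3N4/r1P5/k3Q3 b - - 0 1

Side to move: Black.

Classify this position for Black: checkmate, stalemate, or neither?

Black to move; black king on a1.
In check: yes, from the white queen on e1.
King squares — b1: attacked by Qe1; a2: own rook; b2: attacked by Nd3.
Legal moves for Black: none.
In check with no legal moves → checkmate.

checkmate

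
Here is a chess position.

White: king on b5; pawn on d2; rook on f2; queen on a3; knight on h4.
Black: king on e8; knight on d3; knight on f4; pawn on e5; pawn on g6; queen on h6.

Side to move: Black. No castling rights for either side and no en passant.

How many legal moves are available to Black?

24

Black to move; king on e8.
In check: no.
Legal moves: Kd8, Kf7, Kd7, Qh8, Qf8, Qh7, Qg7, Qh5, Qg5, Qxh4, Ne6, Nh5, Nd5, Nh3, Ng2, Ne2, Nc5, Nb4, Nxf2, Nb2, Ne1, Nc1, g5, e4.
Count: 24.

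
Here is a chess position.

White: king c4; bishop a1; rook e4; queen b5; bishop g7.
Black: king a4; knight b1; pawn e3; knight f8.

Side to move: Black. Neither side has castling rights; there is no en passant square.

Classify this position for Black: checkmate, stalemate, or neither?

neither

Black to move; black king on a4.
In check: yes, from the white queen on b5.
Legal moves for Black: Ka3.
Black is in check but has 1 legal move → neither.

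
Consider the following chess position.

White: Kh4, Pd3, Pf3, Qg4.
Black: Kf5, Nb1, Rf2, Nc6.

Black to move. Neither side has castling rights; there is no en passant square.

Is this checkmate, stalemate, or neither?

neither

Black to move; black king on f5.
In check: yes, from the white queen on g4.
Legal moves for Black: Kf6, Ke5.
Black is in check but has 2 legal moves → neither.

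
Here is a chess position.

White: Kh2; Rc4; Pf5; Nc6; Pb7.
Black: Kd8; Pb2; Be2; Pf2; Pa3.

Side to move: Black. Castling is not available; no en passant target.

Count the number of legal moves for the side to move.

Black to move; king on d8.
In check: yes, from the white knight on c6.
Legal moves: Ke8, Kd7, Kc7.
Count: 3.

3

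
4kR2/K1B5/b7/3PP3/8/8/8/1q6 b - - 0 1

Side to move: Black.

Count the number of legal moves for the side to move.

Black to move; king on e8.
In check: yes, from the white rook on f8.
Legal moves: Kxf8, Ke7, Kd7.
Count: 3.

3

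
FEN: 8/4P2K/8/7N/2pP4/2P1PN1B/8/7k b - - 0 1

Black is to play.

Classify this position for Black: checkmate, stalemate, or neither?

Black to move; black king on h1.
In check: no.
King squares — g1: attacked by Nf3; g2: attacked by Bh3; h2: attacked by Nf3.
Legal moves for Black: none.
Not in check and no legal moves → stalemate.

stalemate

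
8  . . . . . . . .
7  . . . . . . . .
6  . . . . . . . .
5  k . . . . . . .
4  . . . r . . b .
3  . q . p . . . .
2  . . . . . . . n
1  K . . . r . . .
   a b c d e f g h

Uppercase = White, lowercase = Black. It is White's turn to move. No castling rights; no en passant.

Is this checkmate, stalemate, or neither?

White to move; white king on a1.
In check: yes, from the black rook on e1.
King squares — b1: attacked by Re1; a2: attacked by Qb3; b2: attacked by Qb3.
Legal moves for White: none.
In check with no legal moves → checkmate.

checkmate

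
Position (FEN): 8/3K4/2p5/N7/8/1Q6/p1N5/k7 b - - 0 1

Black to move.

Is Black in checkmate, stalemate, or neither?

checkmate

Black to move; black king on a1.
In check: yes, from the white knight on c2.
King squares — b1: attacked by Qb3; a2: own pawn; b2: attacked by Qb3.
Legal moves for Black: none.
In check with no legal moves → checkmate.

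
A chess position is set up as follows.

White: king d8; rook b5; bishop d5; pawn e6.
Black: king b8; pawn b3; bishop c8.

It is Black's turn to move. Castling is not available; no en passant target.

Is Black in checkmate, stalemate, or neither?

neither

Black to move; black king on b8.
In check: yes, from the white rook on b5.
King squares — a7: available; b7: attacked by Rb5; c7: attacked by Kd8; a8: attacked by Bd5; c8: own bishop.
Legal moves for Black: Ka7, Bb7.
Black is in check but has 2 legal moves → neither.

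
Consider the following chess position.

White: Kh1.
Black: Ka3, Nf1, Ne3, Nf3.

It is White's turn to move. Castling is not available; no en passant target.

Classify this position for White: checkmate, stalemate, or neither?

White to move; white king on h1.
In check: no.
King squares — g1: attacked by Nf3; g2: attacked by Ne3; h2: attacked by Nf1.
Legal moves for White: none.
Not in check and no legal moves → stalemate.

stalemate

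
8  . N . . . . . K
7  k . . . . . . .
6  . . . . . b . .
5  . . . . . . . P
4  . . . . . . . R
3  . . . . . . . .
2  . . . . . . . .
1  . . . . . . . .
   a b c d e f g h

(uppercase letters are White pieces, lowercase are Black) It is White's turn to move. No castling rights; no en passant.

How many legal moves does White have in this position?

White to move; king on h8.
In check: yes, from the black bishop on f6.
Legal moves: Kg8, Kh7.
Count: 2.

2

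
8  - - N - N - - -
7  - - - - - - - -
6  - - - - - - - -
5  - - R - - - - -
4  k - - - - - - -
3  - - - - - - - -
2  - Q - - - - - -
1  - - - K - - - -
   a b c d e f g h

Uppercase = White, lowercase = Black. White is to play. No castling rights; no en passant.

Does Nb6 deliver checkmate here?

yes

After Nb6: black king on a4; in check: yes, from the white knight on b6.
King squares — a3: attacked by Qb2; b3: attacked by Qb2; b4: attacked by Qb2; a5: attacked by Rc5; b5: attacked by Qb2.
Black has no legal moves → checkmate.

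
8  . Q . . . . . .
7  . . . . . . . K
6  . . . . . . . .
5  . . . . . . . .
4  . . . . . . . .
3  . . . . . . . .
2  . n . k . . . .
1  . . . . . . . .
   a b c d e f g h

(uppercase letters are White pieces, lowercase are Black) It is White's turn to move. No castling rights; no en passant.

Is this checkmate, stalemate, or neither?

White to move; white king on h7.
In check: no.
Legal moves for White include: Qh8, Qg8, Qf8, Qe8, Qd8+, Qc8, Qa8, Qc7, Qb7, Qa7, Qd6+, Qb6, Qe5, Qb5, Qf4+, Qb4+, Qg3, Qb3, ... (list truncated; more exist).
White has legal moves and is not in check → neither.

neither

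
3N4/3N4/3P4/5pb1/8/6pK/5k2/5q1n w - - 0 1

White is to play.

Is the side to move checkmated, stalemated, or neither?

checkmate

White to move; white king on h3.
In check: yes, from the black queen on f1.
King squares — g2: attacked by Qf1; h2: attacked by Pg3; g3: attacked by Nh1; g4: attacked by Pf5; h4: attacked by Bg5.
Legal moves for White: none.
In check with no legal moves → checkmate.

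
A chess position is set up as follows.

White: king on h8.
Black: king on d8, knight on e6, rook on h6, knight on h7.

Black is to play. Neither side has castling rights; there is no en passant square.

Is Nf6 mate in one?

After Nf6: white king on h8; in check: yes, from the black rook on h6.
King squares — g7: attacked by Ne6; h7: attacked by Nf6; g8: attacked by Nf6.
White has no legal moves → checkmate.

yes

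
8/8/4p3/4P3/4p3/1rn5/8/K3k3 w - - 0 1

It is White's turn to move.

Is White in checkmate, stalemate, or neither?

White to move; white king on a1.
In check: no.
King squares — b1: attacked by Rb3; a2: attacked by Nc3; b2: attacked by Rb3.
Legal moves for White: none.
Not in check and no legal moves → stalemate.

stalemate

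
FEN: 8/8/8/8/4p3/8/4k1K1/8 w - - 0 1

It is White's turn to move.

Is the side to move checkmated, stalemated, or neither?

White to move; white king on g2.
In check: no.
Legal moves for White: Kh3, Kg3, Kh2, Kh1, Kg1.
White has 5 legal moves and is not in check → neither.

neither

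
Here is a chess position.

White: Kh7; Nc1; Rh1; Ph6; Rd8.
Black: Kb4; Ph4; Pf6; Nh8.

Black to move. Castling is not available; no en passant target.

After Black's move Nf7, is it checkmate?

no

After Nf7: white king on h7; in check: no.
White is not in check, so this cannot be checkmate.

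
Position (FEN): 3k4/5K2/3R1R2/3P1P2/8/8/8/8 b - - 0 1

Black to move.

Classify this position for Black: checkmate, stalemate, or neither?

neither

Black to move; black king on d8.
In check: yes, from the white rook on d6.
King squares — c7: available; d7: attacked by Rd6; e7: attacked by Kf7; c8: available; e8: attacked by Kf7.
Legal moves for Black: Kc8, Kc7.
Black is in check but has 2 legal moves → neither.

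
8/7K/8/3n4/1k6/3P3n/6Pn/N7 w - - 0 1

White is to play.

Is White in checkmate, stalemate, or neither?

White to move; white king on h7.
In check: no.
Legal moves for White: Kh8, Kg8, Kg7, Kh6, Kg6, Nb3, Nc2+, gxh3, d4, g3, g4.
White has 11 legal moves and is not in check → neither.

neither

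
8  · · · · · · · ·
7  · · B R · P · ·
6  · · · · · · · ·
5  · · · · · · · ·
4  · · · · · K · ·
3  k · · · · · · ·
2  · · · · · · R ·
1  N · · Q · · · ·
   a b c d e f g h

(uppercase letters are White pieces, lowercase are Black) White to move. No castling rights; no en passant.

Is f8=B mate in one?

After f8=B: black king on a3; in check: yes, from the white bishop on f8.
King squares — a2: attacked by Rg2; b2: attacked by Rg2; b3: attacked by Na1; a4: attacked by Qd1; b4: attacked by Bf8.
Black has no legal moves → checkmate.

yes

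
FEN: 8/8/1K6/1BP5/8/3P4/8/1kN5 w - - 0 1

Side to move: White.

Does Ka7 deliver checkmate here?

After Ka7: black king on b1; in check: no.
Black is not in check, so this cannot be checkmate.

no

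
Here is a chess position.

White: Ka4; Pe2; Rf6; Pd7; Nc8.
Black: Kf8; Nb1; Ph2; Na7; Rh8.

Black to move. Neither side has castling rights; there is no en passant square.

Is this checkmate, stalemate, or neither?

Black to move; black king on f8.
In check: yes, from the white rook on f6.
King squares — e7: attacked by Nc8; f7: attacked by Rf6; g7: available; e8: attacked by Pd7; g8: available.
Legal moves for Black: Kg8, Kg7.
Black is in check but has 2 legal moves → neither.

neither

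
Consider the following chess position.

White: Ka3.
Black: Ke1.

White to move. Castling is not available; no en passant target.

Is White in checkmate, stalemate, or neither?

neither

White to move; white king on a3.
In check: no.
Legal moves for White: Kb4, Ka4, Kb3, Kb2, Ka2.
White has 5 legal moves and is not in check → neither.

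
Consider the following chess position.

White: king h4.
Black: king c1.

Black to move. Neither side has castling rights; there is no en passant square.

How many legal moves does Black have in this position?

Black to move; king on c1.
In check: no.
Legal moves: Kd2, Kc2, Kb2, Kd1, Kb1.
Count: 5.

5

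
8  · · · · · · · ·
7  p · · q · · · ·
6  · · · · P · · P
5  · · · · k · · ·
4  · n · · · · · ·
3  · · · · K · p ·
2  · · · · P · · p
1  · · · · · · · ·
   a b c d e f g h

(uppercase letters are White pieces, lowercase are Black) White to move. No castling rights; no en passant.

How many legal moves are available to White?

4

White to move; king on e3.
In check: no.
Legal moves: Kf3, exd7, h7, e7.
Count: 4.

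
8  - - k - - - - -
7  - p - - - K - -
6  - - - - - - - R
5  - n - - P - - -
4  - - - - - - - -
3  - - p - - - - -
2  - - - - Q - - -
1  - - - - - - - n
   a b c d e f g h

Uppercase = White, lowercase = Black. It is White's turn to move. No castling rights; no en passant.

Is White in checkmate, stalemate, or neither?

White to move; white king on f7.
In check: no.
Legal moves for White include: Kg8, Kf8, Ke8, Kg7, Ke7, Kg6, Kf6, Ke6, Rh8+, Rh7, Rg6, Rf6, Re6, Rd6, Rc6+, Rb6, Ra6, Rh5, ... (list truncated; more exist).
White has legal moves and is not in check → neither.

neither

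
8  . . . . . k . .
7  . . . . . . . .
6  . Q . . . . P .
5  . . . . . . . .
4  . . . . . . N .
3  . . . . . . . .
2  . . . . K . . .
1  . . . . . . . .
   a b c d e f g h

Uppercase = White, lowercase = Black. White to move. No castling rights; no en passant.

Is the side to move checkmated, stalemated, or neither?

White to move; white king on e2.
In check: no.
Legal moves for White include: Qd8+, Qb8+, Qc7, Qb7, Qa7, Qf6+, Qe6, Qd6+, Qc6, Qa6, Qc5+, Qb5, Qa5, Qd4, Qb4+, Qe3, Qb3, Qf2+, ... (list truncated; more exist).
White has legal moves and is not in check → neither.

neither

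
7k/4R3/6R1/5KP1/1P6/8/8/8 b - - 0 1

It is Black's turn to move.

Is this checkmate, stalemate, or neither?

Black to move; black king on h8.
In check: no.
King squares — g7: attacked by Rg6; h7: attacked by Re7; g8: attacked by Rg6.
Legal moves for Black: none.
Not in check and no legal moves → stalemate.

stalemate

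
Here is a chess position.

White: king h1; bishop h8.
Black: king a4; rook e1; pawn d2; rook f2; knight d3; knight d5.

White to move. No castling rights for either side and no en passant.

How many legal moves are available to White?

0

White to move; king on h1.
In check: yes, from the black rook on e1.
Legal moves: none.
Count: 0.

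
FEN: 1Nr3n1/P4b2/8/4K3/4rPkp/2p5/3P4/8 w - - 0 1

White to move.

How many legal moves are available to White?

White to move; king on e5.
In check: yes, from the black rook on e4.
Legal moves: Kd6, Kxe4.
Count: 2.

2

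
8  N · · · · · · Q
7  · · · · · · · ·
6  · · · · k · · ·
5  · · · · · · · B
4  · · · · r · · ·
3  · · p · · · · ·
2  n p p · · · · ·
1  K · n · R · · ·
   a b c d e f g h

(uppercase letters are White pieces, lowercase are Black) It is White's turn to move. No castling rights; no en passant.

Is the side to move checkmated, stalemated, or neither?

checkmate

White to move; white king on a1.
In check: yes, from the black pawn on b2.
King squares — b1: attacked by Pc2; a2: attacked by Nc1; b2: attacked by Pc3.
Legal moves for White: none.
In check with no legal moves → checkmate.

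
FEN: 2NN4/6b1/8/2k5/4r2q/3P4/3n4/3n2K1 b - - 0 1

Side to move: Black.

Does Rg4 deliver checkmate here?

After Rg4: white king on g1; in check: yes, from the black rook on g4.
King squares — f1: attacked by Nd2; h1: attacked by Qh4; f2: attacked by Nd1; g2: attacked by Rg4; h2: attacked by Qh4.
White has no legal moves → checkmate.

yes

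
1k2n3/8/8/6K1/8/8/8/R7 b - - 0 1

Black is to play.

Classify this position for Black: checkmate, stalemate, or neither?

Black to move; black king on b8.
In check: no.
Legal moves for Black: Ng7, Nc7, Nf6, Nd6, Kc8, Kc7, Kb7.
Black has 7 legal moves and is not in check → neither.

neither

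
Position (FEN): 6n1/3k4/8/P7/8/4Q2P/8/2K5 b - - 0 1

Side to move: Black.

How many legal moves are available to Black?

8

Black to move; king on d7.
In check: no.
Legal moves: Ne7, Nh6, Nf6, Kd8, Kc8, Kc7, Kd6, Kc6.
Count: 8.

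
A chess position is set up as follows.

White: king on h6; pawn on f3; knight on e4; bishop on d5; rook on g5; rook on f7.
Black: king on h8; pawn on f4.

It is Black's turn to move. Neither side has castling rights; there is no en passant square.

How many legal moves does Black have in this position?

Black to move; king on h8.
In check: no.
Legal moves: none.
Count: 0.

0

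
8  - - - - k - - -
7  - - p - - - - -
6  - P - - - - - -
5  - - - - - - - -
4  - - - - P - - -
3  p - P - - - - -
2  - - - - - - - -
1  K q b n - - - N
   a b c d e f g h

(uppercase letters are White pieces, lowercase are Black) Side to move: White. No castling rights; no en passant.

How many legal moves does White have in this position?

White to move; king on a1.
In check: yes, from the black queen on b1.
Legal moves: Kxb1.
Count: 1.

1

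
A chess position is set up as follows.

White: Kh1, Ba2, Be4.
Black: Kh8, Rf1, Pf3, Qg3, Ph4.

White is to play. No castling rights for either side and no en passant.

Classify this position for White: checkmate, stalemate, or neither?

checkmate

White to move; white king on h1.
In check: yes, from the black rook on f1.
King squares — g1: attacked by Rf1; g2: attacked by Pf3; h2: attacked by Qg3.
Legal moves for White: none.
In check with no legal moves → checkmate.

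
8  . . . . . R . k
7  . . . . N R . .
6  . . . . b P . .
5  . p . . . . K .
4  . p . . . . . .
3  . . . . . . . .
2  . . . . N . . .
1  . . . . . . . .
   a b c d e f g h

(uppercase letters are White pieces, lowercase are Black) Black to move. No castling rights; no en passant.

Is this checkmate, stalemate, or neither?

Black to move; black king on h8.
In check: yes, from the white rook on f8.
King squares — g7: attacked by Pf6; h7: attacked by Rf7; g8: attacked by Ne7.
Legal moves for Black: none.
In check with no legal moves → checkmate.

checkmate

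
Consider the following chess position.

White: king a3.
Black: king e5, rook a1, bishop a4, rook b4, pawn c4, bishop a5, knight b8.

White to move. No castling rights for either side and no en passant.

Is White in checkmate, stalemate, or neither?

White to move; white king on a3.
In check: yes, from the black rook on a1.
King squares — a2: attacked by Ra1; b2: attacked by Rb4; b3: attacked by Ba4; a4: attacked by Ra1; b4: attacked by Ba5.
Legal moves for White: none.
In check with no legal moves → checkmate.

checkmate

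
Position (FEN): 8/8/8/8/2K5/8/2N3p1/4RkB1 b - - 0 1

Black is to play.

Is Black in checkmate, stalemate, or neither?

Black to move; black king on f1.
In check: yes, from the white rook on e1.
King squares — e1: attacked by Nc2; g1: attacked by Re1; e2: attacked by Re1; f2: attacked by Bg1; g2: own pawn.
Legal moves for Black: none.
In check with no legal moves → checkmate.

checkmate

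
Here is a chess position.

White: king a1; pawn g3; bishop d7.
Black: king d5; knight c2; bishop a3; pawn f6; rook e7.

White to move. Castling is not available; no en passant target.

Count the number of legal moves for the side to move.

White to move; king on a1.
In check: yes, from the black knight on c2.
Legal moves: Ka2, Kb1.
Count: 2.

2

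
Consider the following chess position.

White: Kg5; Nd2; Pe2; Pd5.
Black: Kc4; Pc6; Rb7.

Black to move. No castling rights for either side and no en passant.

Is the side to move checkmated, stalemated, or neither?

Black to move; black king on c4.
In check: yes, from the white knight on d2.
Legal moves for Black: Kxd5, Kc5, Kb5, Kd4, Kb4, Kc3.
Black is in check but has 6 legal moves → neither.

neither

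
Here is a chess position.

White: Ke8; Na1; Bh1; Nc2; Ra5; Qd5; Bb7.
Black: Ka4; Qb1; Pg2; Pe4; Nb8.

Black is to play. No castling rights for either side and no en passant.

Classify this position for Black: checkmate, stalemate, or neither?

Black to move; black king on a4.
In check: yes, from the white rook on a5.
King squares — a3: attacked by Nc2; b3: attacked by Na1; b4: attacked by Nc2; a5: attacked by Qd5; b5: attacked by Ra5.
Legal moves for Black: none.
In check with no legal moves → checkmate.

checkmate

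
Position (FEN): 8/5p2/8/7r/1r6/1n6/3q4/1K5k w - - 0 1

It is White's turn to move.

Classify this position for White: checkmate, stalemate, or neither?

stalemate

White to move; white king on b1.
In check: no.
King squares — a1: attacked by Nb3; c1: attacked by Qd2; a2: attacked by Qd2; b2: attacked by Qd2; c2: attacked by Qd2.
Legal moves for White: none.
Not in check and no legal moves → stalemate.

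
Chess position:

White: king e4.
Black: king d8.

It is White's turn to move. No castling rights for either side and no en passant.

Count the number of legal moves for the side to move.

White to move; king on e4.
In check: no.
Legal moves: Kf5, Ke5, Kd5, Kf4, Kd4, Kf3, Ke3, Kd3.
Count: 8.

8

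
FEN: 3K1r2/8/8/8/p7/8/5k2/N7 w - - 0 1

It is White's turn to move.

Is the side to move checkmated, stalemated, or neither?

neither

White to move; white king on d8.
In check: yes, from the black rook on f8.
Legal moves for White: Ke7, Kd7, Kc7.
White is in check but has 3 legal moves → neither.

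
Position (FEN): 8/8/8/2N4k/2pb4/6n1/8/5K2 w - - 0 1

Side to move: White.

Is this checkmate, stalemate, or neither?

neither

White to move; white king on f1.
In check: yes, from the black knight on g3.
Legal moves for White: Kg2, Ke1.
White is in check but has 2 legal moves → neither.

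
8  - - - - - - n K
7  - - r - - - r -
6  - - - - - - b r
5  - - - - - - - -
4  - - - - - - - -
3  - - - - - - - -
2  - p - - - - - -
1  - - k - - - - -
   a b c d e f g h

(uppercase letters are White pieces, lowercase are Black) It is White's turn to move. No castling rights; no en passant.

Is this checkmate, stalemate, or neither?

White to move; white king on h8.
In check: yes, from the black rook on h6.
King squares — g7: attacked by Rc7; h7: attacked by Bg6; g8: attacked by Rg7.
Legal moves for White: none.
In check with no legal moves → checkmate.

checkmate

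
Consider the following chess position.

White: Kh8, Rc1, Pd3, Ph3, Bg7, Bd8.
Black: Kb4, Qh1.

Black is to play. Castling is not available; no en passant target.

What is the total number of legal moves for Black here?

18

Black to move; king on b4.
In check: no.
Legal moves: Kb5, Ka4, Kb3, Ka3, Qa8, Qb7, Qc6, Qd5, Qe4, Qxh3+, Qf3, Qh2, Qg2, Qg1, Qf1, Qe1, Qd1, Qxc1.
Count: 18.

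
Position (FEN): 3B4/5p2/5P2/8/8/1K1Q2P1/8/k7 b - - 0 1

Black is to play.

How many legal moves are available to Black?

0

Black to move; king on a1.
In check: no.
Legal moves: none.
Count: 0.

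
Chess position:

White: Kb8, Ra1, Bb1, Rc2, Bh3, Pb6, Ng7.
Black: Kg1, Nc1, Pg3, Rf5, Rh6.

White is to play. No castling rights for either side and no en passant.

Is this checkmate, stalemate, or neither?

neither

White to move; white king on b8.
In check: no.
Legal moves for White include: Kc8, Ka8, Kc7, Kb7, Ka7, Ne8, Ne6, Nh5, Nxf5, Bxf5, Bg4, Bg2, Bf1, Rc8, Rc7, Rc6, Rc5, Rc4, ... (list truncated; more exist).
White has legal moves and is not in check → neither.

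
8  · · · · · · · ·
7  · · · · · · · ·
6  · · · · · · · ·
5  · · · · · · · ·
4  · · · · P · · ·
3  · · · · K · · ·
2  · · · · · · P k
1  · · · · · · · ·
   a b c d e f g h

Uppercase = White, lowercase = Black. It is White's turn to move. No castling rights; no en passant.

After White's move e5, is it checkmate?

After e5: black king on h2; in check: no.
Black is not in check, so this cannot be checkmate.

no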